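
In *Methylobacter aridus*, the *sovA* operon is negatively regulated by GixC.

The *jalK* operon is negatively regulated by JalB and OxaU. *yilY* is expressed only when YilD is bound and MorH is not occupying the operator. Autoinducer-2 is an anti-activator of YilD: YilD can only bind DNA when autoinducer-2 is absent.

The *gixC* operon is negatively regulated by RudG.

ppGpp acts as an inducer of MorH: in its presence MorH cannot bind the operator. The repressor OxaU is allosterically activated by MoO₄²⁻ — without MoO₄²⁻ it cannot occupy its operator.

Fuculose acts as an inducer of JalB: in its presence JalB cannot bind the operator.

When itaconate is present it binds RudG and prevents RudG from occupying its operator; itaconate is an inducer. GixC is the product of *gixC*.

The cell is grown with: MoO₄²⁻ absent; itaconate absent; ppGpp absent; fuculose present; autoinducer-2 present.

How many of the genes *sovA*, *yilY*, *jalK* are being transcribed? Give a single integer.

2

Itaconate is absent, so RudG is active.
With repressor RudG bound, *gixC* is not transcribed.
So GixC is not produced.
With no repressor bound, *sovA* is transcribed.
→ *sovA* is ON.
ppGpp is absent, so MorH is active.
Autoinducer-2 is present, so YilD is inactive.
With repressor MorH bound, *yilY* is not transcribed.
→ *yilY* is OFF.
Fuculose is present, so JalB is inactive.
MoO₄²⁻ is absent, so OxaU is inactive.
With no repressor bound, *jalK* is transcribed.
→ *jalK* is ON.
2 of the 3 genes are transcribed.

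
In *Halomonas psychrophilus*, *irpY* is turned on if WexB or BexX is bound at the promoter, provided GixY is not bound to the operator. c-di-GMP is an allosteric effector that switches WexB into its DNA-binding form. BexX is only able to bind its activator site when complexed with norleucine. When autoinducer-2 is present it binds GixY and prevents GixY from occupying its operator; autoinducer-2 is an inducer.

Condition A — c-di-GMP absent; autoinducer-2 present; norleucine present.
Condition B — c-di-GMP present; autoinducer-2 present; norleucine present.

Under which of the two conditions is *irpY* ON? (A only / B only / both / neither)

both

Condition A:
c-di-GMP is absent, so WexB is inactive.
Autoinducer-2 is present, so GixY is inactive.
Norleucine is present, so BexX is active.
Activator BexX is present, so *irpY* is transcribed.
→ *irpY* is ON in A.
Condition B:
c-di-GMP is present, so WexB is active.
Autoinducer-2 is present, so GixY is inactive.
Norleucine is present, so BexX is active.
Activator WexB is present, so *irpY* is transcribed.
→ *irpY* is ON in B.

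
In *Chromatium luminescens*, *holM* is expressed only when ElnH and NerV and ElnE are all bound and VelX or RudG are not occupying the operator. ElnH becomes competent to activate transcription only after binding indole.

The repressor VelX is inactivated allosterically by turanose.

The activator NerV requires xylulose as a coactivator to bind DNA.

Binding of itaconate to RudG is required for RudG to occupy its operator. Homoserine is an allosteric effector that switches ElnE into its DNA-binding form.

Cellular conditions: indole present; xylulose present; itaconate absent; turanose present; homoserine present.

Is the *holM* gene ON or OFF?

Indole is present, so ElnH is active.
Turanose is present, so VelX is inactive.
Xylulose is present, so NerV is active.
Itaconate is absent, so RudG is inactive.
Homoserine is present, so ElnE is active.
No repressor is bound and ElnH and NerV and ElnE are active, so *holM* is transcribed.

ON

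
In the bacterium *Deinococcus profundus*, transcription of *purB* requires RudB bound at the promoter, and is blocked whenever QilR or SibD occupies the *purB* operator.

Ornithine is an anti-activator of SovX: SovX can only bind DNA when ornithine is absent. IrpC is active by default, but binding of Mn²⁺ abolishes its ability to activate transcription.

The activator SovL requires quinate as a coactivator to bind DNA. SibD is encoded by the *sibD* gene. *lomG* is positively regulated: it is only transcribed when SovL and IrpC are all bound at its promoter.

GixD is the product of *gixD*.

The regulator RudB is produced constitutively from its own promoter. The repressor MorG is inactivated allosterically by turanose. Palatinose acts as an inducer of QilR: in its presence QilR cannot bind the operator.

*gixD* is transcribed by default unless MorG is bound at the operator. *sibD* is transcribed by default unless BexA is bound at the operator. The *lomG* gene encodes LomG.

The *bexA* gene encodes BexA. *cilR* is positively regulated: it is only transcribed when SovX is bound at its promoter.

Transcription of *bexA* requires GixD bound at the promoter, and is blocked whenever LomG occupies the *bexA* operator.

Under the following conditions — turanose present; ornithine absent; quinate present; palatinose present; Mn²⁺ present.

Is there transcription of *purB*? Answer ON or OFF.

ON

Palatinose is present, so QilR is inactive.
RudB is produced constitutively and is active.
Turanose is present, so MorG is inactive.
With no repressor bound, *gixD* is transcribed.
So GixD is produced and active.
Quinate is present, so SovL is active.
Mn²⁺ is present, so IrpC is inactive.
Required activator IrpC is absent, so *lomG* is not transcribed.
So LomG is not produced.
No repressor is bound and GixD is active, so *bexA* is transcribed.
So BexA is produced and active.
With repressor BexA bound, *sibD* is not transcribed.
So SibD is not produced.
No repressor is bound and RudB is active, so *purB* is transcribed.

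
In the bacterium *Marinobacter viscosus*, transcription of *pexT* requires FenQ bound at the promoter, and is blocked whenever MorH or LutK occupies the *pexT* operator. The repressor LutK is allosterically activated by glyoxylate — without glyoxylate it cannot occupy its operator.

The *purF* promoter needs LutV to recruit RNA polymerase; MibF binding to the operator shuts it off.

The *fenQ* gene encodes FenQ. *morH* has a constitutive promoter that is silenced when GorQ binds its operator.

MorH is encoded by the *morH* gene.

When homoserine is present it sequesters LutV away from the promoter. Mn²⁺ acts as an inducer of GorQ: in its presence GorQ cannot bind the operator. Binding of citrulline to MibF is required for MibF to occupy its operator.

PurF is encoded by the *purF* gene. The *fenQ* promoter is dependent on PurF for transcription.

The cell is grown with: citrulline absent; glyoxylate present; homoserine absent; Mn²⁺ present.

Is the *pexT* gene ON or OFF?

OFF

Homoserine is absent, so LutV is active.
Citrulline is absent, so MibF is inactive.
No repressor is bound and LutV is active, so *purF* is transcribed.
So PurF is produced and active.
No repressor is bound and PurF is active, so *fenQ* is transcribed.
So FenQ is produced and active.
Mn²⁺ is present, so GorQ is inactive.
With no repressor bound, *morH* is transcribed.
So MorH is produced and active.
Glyoxylate is present, so LutK is active.
With repressor MorH bound, *pexT* is not transcribed.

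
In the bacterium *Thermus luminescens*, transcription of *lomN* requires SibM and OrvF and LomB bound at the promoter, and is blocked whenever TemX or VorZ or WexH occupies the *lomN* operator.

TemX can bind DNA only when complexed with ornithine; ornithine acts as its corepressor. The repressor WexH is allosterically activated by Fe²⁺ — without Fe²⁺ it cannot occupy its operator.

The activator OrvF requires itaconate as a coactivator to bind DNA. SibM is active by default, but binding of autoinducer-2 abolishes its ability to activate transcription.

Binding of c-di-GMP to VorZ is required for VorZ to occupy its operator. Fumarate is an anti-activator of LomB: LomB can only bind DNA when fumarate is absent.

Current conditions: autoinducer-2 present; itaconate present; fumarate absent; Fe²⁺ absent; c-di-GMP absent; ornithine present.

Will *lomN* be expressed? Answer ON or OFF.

Autoinducer-2 is present, so SibM is inactive.
Ornithine is present, so TemX is active.
c-di-GMP is absent, so VorZ is inactive.
Fe²⁺ is absent, so WexH is inactive.
Itaconate is present, so OrvF is active.
Fumarate is absent, so LomB is active.
With repressor TemX bound, *lomN* is not transcribed.

OFF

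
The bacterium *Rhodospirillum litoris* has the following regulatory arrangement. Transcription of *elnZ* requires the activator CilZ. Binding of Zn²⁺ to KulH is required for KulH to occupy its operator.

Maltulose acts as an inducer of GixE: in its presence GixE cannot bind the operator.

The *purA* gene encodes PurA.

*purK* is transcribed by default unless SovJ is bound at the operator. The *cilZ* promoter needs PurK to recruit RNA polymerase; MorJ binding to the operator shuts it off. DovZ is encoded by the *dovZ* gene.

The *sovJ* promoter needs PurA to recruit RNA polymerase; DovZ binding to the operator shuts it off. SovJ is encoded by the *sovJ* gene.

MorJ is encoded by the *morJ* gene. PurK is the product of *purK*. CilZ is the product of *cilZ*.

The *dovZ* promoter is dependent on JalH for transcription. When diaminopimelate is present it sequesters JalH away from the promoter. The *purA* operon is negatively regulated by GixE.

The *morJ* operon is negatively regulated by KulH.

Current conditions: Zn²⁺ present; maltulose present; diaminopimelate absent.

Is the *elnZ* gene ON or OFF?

Maltulose is present, so GixE is inactive.
With no repressor bound, *purA* is transcribed.
So PurA is produced and active.
Diaminopimelate is absent, so JalH is active.
No repressor is bound and JalH is active, so *dovZ* is transcribed.
So DovZ is produced and active.
With repressor DovZ bound, *sovJ* is not transcribed.
So SovJ is not produced.
With no repressor bound, *purK* is transcribed.
So PurK is produced and active.
Zn²⁺ is present, so KulH is active.
With repressor KulH bound, *morJ* is not transcribed.
So MorJ is not produced.
No repressor is bound and PurK is active, so *cilZ* is transcribed.
So CilZ is produced and active.
No repressor is bound and CilZ is active, so *elnZ* is transcribed.

ON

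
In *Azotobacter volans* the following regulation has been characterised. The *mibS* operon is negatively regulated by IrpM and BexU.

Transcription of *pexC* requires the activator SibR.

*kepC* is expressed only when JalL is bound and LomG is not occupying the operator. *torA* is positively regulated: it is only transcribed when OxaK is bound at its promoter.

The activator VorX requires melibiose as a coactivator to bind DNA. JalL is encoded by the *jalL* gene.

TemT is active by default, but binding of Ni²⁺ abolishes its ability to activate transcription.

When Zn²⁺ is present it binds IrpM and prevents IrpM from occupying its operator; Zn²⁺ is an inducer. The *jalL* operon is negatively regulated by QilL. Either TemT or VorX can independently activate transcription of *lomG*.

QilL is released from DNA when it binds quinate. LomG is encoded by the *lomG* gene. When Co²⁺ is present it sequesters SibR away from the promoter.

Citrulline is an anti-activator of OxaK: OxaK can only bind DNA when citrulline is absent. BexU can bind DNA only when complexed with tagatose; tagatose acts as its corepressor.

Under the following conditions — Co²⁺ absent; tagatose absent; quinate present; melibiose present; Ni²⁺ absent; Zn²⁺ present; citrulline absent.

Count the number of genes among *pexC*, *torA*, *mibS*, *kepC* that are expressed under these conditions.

Co²⁺ is absent, so SibR is active.
No repressor is bound and SibR is active, so *pexC* is transcribed.
→ *pexC* is ON.
Citrulline is absent, so OxaK is active.
No repressor is bound and OxaK is active, so *torA* is transcribed.
→ *torA* is ON.
Zn²⁺ is present, so IrpM is inactive.
Tagatose is absent, so BexU is inactive.
With no repressor bound, *mibS* is transcribed.
→ *mibS* is ON.
Ni²⁺ is absent, so TemT is active.
Melibiose is present, so VorX is active.
Activator TemT is present, so *lomG* is transcribed.
So LomG is produced and active.
Quinate is present, so QilL is inactive.
With no repressor bound, *jalL* is transcribed.
So JalL is produced and active.
With repressor LomG bound, *kepC* is not transcribed.
→ *kepC* is OFF.
3 of the 4 genes are transcribed.

3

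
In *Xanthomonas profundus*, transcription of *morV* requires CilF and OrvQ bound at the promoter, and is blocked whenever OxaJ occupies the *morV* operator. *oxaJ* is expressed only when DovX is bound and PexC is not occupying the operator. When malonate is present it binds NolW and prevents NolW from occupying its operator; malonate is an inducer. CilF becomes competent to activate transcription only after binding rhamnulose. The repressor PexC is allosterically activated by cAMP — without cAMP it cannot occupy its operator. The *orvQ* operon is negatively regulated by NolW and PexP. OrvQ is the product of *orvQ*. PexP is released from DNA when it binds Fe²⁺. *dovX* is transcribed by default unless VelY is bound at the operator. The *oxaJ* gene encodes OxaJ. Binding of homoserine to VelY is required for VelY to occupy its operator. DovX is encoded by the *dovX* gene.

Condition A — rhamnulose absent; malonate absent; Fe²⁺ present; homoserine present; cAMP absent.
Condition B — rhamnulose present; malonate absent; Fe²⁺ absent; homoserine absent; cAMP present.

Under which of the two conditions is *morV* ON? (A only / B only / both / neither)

Condition A:
Rhamnulose is absent, so CilF is inactive.
Malonate is absent, so NolW is active.
Fe²⁺ is present, so PexP is inactive.
With repressor NolW bound, *orvQ* is not transcribed.
So OrvQ is not produced.
Homoserine is present, so VelY is active.
With repressor VelY bound, *dovX* is not transcribed.
So DovX is not produced.
cAMP is absent, so PexC is inactive.
Required activator DovX is absent, so *oxaJ* is not transcribed.
So OxaJ is not produced.
Required activator CilF is absent, so *morV* is not transcribed.
→ *morV* is OFF in A.
Condition B:
Rhamnulose is present, so CilF is active.
Malonate is absent, so NolW is active.
Fe²⁺ is absent, so PexP is active.
With repressor NolW bound, *orvQ* is not transcribed.
So OrvQ is not produced.
Homoserine is absent, so VelY is inactive.
With no repressor bound, *dovX* is transcribed.
So DovX is produced and active.
cAMP is present, so PexC is active.
With repressor PexC bound, *oxaJ* is not transcribed.
So OxaJ is not produced.
Required activator OrvQ is absent, so *morV* is not transcribed.
→ *morV* is OFF in B.

neither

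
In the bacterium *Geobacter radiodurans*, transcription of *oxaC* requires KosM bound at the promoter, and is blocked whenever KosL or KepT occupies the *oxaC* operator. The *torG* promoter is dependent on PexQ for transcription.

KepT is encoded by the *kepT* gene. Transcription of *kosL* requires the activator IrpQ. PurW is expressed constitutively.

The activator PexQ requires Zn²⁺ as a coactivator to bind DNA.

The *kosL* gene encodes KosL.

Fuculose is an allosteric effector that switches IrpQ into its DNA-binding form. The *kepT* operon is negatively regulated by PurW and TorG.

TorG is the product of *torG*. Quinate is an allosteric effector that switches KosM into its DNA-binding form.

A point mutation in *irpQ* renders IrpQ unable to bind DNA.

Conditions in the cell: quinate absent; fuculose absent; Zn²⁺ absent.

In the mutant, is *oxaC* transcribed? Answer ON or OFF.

Quinate is absent, so KosM is inactive.
IrpQ is non-functional in this strain, so it has no effect.
Required activator IrpQ is absent, so *kosL* is not transcribed.
So KosL is not produced.
PurW is produced constitutively and is active.
Zn²⁺ is absent, so PexQ is inactive.
Required activator PexQ is absent, so *torG* is not transcribed.
So TorG is not produced.
With repressor PurW bound, *kepT* is not transcribed.
So KepT is not produced.
Required activator KosM is absent, so *oxaC* is not transcribed.

OFF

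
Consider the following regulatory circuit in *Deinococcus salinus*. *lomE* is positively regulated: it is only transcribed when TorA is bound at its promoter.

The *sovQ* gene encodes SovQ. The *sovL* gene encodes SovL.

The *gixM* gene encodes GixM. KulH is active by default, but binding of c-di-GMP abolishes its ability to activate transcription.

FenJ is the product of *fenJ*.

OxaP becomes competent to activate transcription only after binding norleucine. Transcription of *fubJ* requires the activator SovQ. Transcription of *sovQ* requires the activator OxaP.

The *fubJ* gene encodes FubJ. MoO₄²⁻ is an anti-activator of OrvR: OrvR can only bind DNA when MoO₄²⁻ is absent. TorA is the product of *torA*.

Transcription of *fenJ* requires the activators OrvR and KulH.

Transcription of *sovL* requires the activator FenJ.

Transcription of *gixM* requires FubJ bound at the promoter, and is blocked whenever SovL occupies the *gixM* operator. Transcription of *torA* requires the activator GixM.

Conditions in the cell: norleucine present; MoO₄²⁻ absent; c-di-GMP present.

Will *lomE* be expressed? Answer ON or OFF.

ON

MoO₄²⁻ is absent, so OrvR is active.
c-di-GMP is present, so KulH is inactive.
Required activator KulH is absent, so *fenJ* is not transcribed.
So FenJ is not produced.
Required activator FenJ is absent, so *sovL* is not transcribed.
So SovL is not produced.
Norleucine is present, so OxaP is active.
No repressor is bound and OxaP is active, so *sovQ* is transcribed.
So SovQ is produced and active.
No repressor is bound and SovQ is active, so *fubJ* is transcribed.
So FubJ is produced and active.
No repressor is bound and FubJ is active, so *gixM* is transcribed.
So GixM is produced and active.
No repressor is bound and GixM is active, so *torA* is transcribed.
So TorA is produced and active.
No repressor is bound and TorA is active, so *lomE* is transcribed.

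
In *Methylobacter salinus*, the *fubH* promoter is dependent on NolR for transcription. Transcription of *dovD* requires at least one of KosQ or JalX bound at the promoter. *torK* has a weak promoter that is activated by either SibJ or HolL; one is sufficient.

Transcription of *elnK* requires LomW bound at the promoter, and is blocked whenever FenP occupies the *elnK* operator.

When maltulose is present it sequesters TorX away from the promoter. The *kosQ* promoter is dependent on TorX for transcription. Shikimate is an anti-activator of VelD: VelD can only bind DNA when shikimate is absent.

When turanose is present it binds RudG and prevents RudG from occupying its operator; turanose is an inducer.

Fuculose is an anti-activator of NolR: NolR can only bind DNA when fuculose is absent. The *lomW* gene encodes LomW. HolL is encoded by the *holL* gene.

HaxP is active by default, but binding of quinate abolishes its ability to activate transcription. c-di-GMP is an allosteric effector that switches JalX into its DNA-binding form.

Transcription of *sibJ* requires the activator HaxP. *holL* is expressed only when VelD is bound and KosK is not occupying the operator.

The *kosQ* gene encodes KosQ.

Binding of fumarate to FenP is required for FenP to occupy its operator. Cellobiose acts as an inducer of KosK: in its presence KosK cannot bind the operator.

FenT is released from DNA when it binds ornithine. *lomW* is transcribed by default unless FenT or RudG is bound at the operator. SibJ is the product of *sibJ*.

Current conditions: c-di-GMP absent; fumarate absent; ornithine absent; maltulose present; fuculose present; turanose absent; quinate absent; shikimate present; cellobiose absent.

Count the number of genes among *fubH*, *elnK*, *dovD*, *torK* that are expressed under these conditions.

Fuculose is present, so NolR is inactive.
Required activator NolR is absent, so *fubH* is not transcribed.
→ *fubH* is OFF.
Ornithine is absent, so FenT is active.
Turanose is absent, so RudG is active.
With repressor FenT bound, *lomW* is not transcribed.
So LomW is not produced.
Fumarate is absent, so FenP is inactive.
Required activator LomW is absent, so *elnK* is not transcribed.
→ *elnK* is OFF.
Maltulose is present, so TorX is inactive.
Required activator TorX is absent, so *kosQ* is not transcribed.
So KosQ is not produced.
c-di-GMP is absent, so JalX is inactive.
No activator is available at the *dovD* promoter, so *dovD* is not transcribed.
→ *dovD* is OFF.
Quinate is absent, so HaxP is active.
No repressor is bound and HaxP is active, so *sibJ* is transcribed.
So SibJ is produced and active.
Shikimate is present, so VelD is inactive.
Cellobiose is absent, so KosK is active.
With repressor KosK bound, *holL* is not transcribed.
So HolL is not produced.
Activator SibJ is present, so *torK* is transcribed.
→ *torK* is ON.
1 of the 4 genes is transcribed.

1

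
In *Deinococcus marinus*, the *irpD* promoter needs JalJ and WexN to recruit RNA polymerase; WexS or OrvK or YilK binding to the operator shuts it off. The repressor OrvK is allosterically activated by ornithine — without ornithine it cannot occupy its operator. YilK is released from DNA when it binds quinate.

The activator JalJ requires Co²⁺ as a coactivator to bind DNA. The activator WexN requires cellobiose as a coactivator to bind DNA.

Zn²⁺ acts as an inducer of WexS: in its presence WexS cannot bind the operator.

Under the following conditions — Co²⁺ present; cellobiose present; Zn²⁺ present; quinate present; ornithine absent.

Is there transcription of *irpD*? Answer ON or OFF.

ON

Zn²⁺ is present, so WexS is inactive.
Ornithine is absent, so OrvK is inactive.
Co²⁺ is present, so JalJ is active.
Cellobiose is present, so WexN is active.
Quinate is present, so YilK is inactive.
No repressor is bound and JalJ and WexN are active, so *irpD* is transcribed.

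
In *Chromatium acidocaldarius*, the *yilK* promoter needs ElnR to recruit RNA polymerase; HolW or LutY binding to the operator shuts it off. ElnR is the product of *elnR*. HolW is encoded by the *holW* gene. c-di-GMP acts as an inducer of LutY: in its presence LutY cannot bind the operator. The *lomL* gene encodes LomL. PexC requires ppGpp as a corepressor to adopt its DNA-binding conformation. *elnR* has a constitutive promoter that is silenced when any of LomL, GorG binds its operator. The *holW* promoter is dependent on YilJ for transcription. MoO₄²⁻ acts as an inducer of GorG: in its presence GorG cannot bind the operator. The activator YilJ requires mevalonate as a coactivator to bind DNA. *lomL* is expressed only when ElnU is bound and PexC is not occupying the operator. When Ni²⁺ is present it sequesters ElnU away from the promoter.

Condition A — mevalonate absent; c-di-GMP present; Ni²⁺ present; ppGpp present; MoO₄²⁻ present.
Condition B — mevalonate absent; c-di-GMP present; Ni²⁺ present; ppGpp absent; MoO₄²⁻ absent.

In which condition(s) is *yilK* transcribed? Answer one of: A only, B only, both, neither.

A only

Condition A:
Mevalonate is absent, so YilJ is inactive.
Required activator YilJ is absent, so *holW* is not transcribed.
So HolW is not produced.
c-di-GMP is present, so LutY is inactive.
Ni²⁺ is present, so ElnU is inactive.
ppGpp is present, so PexC is active.
With repressor PexC bound, *lomL* is not transcribed.
So LomL is not produced.
MoO₄²⁻ is present, so GorG is inactive.
With no repressor bound, *elnR* is transcribed.
So ElnR is produced and active.
No repressor is bound and ElnR is active, so *yilK* is transcribed.
→ *yilK* is ON in A.
Condition B:
Mevalonate is absent, so YilJ is inactive.
Required activator YilJ is absent, so *holW* is not transcribed.
So HolW is not produced.
c-di-GMP is present, so LutY is inactive.
Ni²⁺ is present, so ElnU is inactive.
ppGpp is absent, so PexC is inactive.
Required activator ElnU is absent, so *lomL* is not transcribed.
So LomL is not produced.
MoO₄²⁻ is absent, so GorG is active.
With repressor GorG bound, *elnR* is not transcribed.
So ElnR is not produced.
Required activator ElnR is absent, so *yilK* is not transcribed.
→ *yilK* is OFF in B.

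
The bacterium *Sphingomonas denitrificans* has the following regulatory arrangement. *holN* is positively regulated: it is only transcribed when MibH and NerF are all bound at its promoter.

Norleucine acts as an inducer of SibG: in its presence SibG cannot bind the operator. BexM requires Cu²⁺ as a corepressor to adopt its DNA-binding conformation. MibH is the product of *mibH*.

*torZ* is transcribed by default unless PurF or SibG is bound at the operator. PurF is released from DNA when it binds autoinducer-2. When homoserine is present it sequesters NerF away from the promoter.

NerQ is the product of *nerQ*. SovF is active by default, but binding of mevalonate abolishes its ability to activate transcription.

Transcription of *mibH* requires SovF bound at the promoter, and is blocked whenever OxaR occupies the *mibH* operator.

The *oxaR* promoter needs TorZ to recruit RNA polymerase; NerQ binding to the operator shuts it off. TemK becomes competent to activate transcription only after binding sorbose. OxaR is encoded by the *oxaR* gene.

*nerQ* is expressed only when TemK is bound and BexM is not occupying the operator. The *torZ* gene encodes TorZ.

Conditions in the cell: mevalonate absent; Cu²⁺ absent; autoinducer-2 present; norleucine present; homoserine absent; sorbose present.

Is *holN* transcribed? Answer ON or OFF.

ON

Autoinducer-2 is present, so PurF is inactive.
Norleucine is present, so SibG is inactive.
With no repressor bound, *torZ* is transcribed.
So TorZ is produced and active.
Sorbose is present, so TemK is active.
Cu²⁺ is absent, so BexM is inactive.
No repressor is bound and TemK is active, so *nerQ* is transcribed.
So NerQ is produced and active.
With repressor NerQ bound, *oxaR* is not transcribed.
So OxaR is not produced.
Mevalonate is absent, so SovF is active.
No repressor is bound and SovF is active, so *mibH* is transcribed.
So MibH is produced and active.
Homoserine is absent, so NerF is active.
No repressor is bound and MibH and NerF are active, so *holN* is transcribed.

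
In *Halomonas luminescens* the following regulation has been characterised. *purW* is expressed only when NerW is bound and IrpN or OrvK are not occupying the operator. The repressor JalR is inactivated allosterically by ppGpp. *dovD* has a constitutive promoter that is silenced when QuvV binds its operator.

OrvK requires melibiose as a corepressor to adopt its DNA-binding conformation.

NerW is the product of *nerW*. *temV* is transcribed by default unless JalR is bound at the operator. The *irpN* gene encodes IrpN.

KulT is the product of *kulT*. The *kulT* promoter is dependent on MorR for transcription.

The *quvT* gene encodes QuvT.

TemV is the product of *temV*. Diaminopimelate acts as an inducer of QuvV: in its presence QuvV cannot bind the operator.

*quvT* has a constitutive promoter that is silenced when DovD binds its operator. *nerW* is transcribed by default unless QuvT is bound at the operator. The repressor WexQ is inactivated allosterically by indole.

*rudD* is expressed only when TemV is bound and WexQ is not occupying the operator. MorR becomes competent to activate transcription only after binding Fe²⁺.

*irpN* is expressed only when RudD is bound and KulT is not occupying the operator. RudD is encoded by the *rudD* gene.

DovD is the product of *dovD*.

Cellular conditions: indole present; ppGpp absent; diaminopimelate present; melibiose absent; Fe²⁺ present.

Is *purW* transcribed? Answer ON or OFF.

Diaminopimelate is present, so QuvV is inactive.
With no repressor bound, *dovD* is transcribed.
So DovD is produced and active.
With repressor DovD bound, *quvT* is not transcribed.
So QuvT is not produced.
With no repressor bound, *nerW* is transcribed.
So NerW is produced and active.
Indole is present, so WexQ is inactive.
ppGpp is absent, so JalR is active.
With repressor JalR bound, *temV* is not transcribed.
So TemV is not produced.
Required activator TemV is absent, so *rudD* is not transcribed.
So RudD is not produced.
Fe²⁺ is present, so MorR is active.
No repressor is bound and MorR is active, so *kulT* is transcribed.
So KulT is produced and active.
With repressor KulT bound, *irpN* is not transcribed.
So IrpN is not produced.
Melibiose is absent, so OrvK is inactive.
No repressor is bound and NerW is active, so *purW* is transcribed.

ON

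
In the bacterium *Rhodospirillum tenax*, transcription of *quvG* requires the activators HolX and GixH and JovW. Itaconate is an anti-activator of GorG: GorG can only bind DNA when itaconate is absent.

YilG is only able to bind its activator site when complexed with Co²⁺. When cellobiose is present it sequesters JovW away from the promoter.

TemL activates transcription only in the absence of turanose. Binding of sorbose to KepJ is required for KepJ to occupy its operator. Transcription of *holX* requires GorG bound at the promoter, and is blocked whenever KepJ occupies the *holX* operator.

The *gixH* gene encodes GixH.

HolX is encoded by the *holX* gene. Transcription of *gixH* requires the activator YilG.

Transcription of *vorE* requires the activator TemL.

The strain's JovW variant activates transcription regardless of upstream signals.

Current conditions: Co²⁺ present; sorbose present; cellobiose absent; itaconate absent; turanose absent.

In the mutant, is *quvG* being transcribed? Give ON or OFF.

OFF

Sorbose is present, so KepJ is active.
Itaconate is absent, so GorG is active.
With repressor KepJ bound, *holX* is not transcribed.
So HolX is not produced.
Co²⁺ is present, so YilG is active.
No repressor is bound and YilG is active, so *gixH* is transcribed.
So GixH is produced and active.
JovW is constitutively active in this strain.
Required activator HolX is absent, so *quvG* is not transcribed.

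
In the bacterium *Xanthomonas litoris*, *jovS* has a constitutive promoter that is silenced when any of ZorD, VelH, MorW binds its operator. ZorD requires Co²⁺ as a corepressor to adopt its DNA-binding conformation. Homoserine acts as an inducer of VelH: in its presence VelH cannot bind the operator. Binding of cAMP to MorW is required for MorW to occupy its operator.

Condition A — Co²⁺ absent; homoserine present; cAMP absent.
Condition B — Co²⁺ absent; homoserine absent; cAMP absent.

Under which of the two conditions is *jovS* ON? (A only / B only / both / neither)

A only

Condition A:
Co²⁺ is absent, so ZorD is inactive.
Homoserine is present, so VelH is inactive.
cAMP is absent, so MorW is inactive.
With no repressor bound, *jovS* is transcribed.
→ *jovS* is ON in A.
Condition B:
Co²⁺ is absent, so ZorD is inactive.
Homoserine is absent, so VelH is active.
cAMP is absent, so MorW is inactive.
With repressor VelH bound, *jovS* is not transcribed.
→ *jovS* is OFF in B.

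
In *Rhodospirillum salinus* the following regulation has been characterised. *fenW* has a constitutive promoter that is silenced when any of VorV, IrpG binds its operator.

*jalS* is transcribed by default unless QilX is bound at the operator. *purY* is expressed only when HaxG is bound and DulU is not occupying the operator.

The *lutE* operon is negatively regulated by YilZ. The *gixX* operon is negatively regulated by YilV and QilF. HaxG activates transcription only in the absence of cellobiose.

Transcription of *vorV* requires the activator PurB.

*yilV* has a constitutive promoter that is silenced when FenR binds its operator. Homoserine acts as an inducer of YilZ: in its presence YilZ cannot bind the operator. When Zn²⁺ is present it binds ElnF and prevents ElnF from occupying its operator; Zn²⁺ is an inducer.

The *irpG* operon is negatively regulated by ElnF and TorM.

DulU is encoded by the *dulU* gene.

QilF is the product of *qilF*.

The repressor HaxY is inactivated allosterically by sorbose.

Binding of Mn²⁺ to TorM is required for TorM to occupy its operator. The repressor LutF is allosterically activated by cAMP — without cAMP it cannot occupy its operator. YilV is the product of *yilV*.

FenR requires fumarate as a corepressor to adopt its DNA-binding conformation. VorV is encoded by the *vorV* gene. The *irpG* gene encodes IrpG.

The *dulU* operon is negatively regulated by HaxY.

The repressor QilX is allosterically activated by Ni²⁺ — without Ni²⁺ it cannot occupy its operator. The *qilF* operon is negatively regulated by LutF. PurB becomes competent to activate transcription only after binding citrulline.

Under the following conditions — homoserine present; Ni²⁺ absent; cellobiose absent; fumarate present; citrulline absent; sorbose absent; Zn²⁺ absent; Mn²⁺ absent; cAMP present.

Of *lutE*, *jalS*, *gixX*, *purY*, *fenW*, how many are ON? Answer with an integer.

5

Homoserine is present, so YilZ is inactive.
With no repressor bound, *lutE* is transcribed.
→ *lutE* is ON.
Ni²⁺ is absent, so QilX is inactive.
With no repressor bound, *jalS* is transcribed.
→ *jalS* is ON.
Fumarate is present, so FenR is active.
With repressor FenR bound, *yilV* is not transcribed.
So YilV is not produced.
cAMP is present, so LutF is active.
With repressor LutF bound, *qilF* is not transcribed.
So QilF is not produced.
With no repressor bound, *gixX* is transcribed.
→ *gixX* is ON.
Sorbose is absent, so HaxY is active.
With repressor HaxY bound, *dulU* is not transcribed.
So DulU is not produced.
Cellobiose is absent, so HaxG is active.
No repressor is bound and HaxG is active, so *purY* is transcribed.
→ *purY* is ON.
Citrulline is absent, so PurB is inactive.
Required activator PurB is absent, so *vorV* is not transcribed.
So VorV is not produced.
Zn²⁺ is absent, so ElnF is active.
Mn²⁺ is absent, so TorM is inactive.
With repressor ElnF bound, *irpG* is not transcribed.
So IrpG is not produced.
With no repressor bound, *fenW* is transcribed.
→ *fenW* is ON.
5 of the 5 genes are transcribed.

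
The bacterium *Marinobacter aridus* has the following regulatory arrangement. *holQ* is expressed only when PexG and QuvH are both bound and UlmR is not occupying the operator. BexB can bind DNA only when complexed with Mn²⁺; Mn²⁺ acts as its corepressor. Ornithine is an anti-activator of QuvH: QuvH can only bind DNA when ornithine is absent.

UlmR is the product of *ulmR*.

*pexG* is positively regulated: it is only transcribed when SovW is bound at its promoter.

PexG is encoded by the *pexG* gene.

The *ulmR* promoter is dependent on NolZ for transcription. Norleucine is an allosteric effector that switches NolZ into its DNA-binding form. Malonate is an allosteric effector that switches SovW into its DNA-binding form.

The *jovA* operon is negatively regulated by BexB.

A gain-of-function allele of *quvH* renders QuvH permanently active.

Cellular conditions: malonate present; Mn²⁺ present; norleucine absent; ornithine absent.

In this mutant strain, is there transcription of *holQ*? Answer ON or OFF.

ON

Norleucine is absent, so NolZ is inactive.
Required activator NolZ is absent, so *ulmR* is not transcribed.
So UlmR is not produced.
Malonate is present, so SovW is active.
No repressor is bound and SovW is active, so *pexG* is transcribed.
So PexG is produced and active.
QuvH is constitutively active in this strain.
No repressor is bound and PexG and QuvH are active, so *holQ* is transcribed.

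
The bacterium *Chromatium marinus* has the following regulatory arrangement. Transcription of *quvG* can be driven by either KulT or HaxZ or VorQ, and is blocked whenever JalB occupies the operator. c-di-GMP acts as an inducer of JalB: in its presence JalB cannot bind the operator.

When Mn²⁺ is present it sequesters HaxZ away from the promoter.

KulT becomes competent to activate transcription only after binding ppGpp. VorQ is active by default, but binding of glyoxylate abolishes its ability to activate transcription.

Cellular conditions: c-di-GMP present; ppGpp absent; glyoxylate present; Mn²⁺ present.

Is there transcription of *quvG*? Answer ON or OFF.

OFF

c-di-GMP is present, so JalB is inactive.
ppGpp is absent, so KulT is inactive.
Mn²⁺ is present, so HaxZ is inactive.
Glyoxylate is present, so VorQ is inactive.
No activator is available at the *quvG* promoter, so *quvG* is not transcribed.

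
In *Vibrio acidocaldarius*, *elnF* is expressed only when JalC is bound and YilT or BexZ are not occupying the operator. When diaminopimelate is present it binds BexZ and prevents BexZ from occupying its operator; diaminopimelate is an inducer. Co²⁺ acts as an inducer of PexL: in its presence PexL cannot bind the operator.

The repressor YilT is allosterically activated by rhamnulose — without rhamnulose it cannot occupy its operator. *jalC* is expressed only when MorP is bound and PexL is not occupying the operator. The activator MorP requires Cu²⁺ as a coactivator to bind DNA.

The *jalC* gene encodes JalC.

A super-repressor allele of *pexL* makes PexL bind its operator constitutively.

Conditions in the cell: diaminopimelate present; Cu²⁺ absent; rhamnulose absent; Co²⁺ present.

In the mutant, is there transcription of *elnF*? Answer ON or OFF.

OFF

Rhamnulose is absent, so YilT is inactive.
Diaminopimelate is present, so BexZ is inactive.
Cu²⁺ is absent, so MorP is inactive.
PexL is constitutively active in this strain.
With repressor PexL bound, *jalC* is not transcribed.
So JalC is not produced.
Required activator JalC is absent, so *elnF* is not transcribed.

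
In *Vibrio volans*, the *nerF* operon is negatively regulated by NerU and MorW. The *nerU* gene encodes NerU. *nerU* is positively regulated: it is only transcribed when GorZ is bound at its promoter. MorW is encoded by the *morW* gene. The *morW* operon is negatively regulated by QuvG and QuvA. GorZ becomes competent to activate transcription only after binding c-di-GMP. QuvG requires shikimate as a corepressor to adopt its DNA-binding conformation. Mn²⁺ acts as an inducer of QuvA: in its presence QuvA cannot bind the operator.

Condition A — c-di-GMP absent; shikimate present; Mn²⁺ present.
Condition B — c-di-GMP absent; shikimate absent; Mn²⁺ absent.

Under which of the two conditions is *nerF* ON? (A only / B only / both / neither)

both

Condition A:
c-di-GMP is absent, so GorZ is inactive.
Required activator GorZ is absent, so *nerU* is not transcribed.
So NerU is not produced.
Shikimate is present, so QuvG is active.
Mn²⁺ is present, so QuvA is inactive.
With repressor QuvG bound, *morW* is not transcribed.
So MorW is not produced.
With no repressor bound, *nerF* is transcribed.
→ *nerF* is ON in A.
Condition B:
c-di-GMP is absent, so GorZ is inactive.
Required activator GorZ is absent, so *nerU* is not transcribed.
So NerU is not produced.
Shikimate is absent, so QuvG is inactive.
Mn²⁺ is absent, so QuvA is active.
With repressor QuvA bound, *morW* is not transcribed.
So MorW is not produced.
With no repressor bound, *nerF* is transcribed.
→ *nerF* is ON in B.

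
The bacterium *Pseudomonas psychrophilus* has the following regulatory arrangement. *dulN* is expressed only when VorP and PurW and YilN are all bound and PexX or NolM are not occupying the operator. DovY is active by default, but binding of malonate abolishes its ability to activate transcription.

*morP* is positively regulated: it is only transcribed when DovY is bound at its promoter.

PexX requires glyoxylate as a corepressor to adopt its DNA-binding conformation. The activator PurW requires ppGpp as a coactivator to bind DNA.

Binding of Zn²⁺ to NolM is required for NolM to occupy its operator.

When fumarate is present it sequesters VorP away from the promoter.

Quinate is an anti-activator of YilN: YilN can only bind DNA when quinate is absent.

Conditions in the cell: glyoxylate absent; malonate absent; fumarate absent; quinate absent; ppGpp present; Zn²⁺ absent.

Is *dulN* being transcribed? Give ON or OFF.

Fumarate is absent, so VorP is active.
Glyoxylate is absent, so PexX is inactive.
ppGpp is present, so PurW is active.
Zn²⁺ is absent, so NolM is inactive.
Quinate is absent, so YilN is active.
No repressor is bound and VorP and PurW and YilN are active, so *dulN* is transcribed.

ON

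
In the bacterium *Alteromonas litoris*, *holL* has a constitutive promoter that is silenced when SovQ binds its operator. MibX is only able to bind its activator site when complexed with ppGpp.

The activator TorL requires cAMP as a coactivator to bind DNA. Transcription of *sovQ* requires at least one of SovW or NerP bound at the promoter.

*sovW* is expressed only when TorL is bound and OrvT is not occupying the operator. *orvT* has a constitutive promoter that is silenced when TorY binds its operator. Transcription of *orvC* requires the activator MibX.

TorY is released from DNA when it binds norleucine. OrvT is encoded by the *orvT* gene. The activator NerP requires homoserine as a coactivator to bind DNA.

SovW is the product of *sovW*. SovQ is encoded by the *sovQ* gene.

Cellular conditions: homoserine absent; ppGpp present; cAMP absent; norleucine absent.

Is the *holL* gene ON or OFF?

ON

Norleucine is absent, so TorY is active.
With repressor TorY bound, *orvT* is not transcribed.
So OrvT is not produced.
cAMP is absent, so TorL is inactive.
Required activator TorL is absent, so *sovW* is not transcribed.
So SovW is not produced.
Homoserine is absent, so NerP is inactive.
No activator is available at the *sovQ* promoter, so *sovQ* is not transcribed.
So SovQ is not produced.
With no repressor bound, *holL* is transcribed.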